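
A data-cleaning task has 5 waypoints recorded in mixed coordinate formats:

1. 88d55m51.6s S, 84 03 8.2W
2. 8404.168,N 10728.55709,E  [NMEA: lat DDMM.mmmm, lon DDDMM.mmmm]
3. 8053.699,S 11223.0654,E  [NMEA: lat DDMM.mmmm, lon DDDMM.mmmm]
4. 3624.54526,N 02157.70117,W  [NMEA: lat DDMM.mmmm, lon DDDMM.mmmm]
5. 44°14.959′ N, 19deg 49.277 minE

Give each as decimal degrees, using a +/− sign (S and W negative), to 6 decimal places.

Point 1:
  φ: 88° + 55/60 + 51.6/3600 = 88 + 0.916667 + 0.014333 = 88.9310000
  S → negative
  Lon: 3′ + 8.2″ = 3.13667′; 84 + 3.13667/60 = 84.0522778
  W ⇒ negate
Point 2:
  φ: degrees = first 2 digits = 84, minutes = 4.168; 84 + 4.168/60 = 84.0694667
  N → positive
  Lon: degrees = first 3 digits = 107, minutes = 28.55709; 107 + 28.55709/60 = 107.4759515
  E → positive
Point 3:
  Latitude: split at 2 digits → 80° and 53.699′; 80 + 53.699/60 = 80.8949833
  hemisphere S, so the sign is −
  Lon: split at 3 digits → 112° and 23.0654′; 112 + 23.0654/60 = 112.3844233
  E ⇒ keep positive
Point 4:
  Lat: split at 2 digits → 36° and 24.54526′; 36 + 24.54526/60 = 36.4090877
  N ⇒ keep positive
  Longitude: degrees = first 3 digits = 21, minutes = 57.70117; 21 + 57.70117/60 = 21.9616862
  W ⇒ negate
Point 5:
  Latitude: 44 + 14.959/60 = 44.2493167
  N ⇒ keep positive
  Lon: 19 + 49.277/60 = 19.8212833
  E ⇒ keep positive

1. -88.931000, -84.052278
2. 84.069467, 107.475952
3. -80.894983, 112.384423
4. 36.409088, -21.961686
5. 44.249317, 19.821283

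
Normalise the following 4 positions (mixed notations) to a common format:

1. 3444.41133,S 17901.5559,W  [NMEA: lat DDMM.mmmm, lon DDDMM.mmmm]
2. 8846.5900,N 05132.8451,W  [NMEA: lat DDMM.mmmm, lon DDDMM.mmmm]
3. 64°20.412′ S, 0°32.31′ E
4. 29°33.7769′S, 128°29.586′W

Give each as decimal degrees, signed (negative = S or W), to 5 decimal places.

Point 1:
  Latitude: split at 2 digits → 34° and 44.41133′; 34 + 44.41133/60 = 34.740189
  hemisphere S, so the sign is −
  Longitude: degrees = first 3 digits = 179, minutes = 1.5559; 179 + 1.5559/60 = 179.025932
  hemisphere W, so the sign is −
Point 2:
  Lat: split at 2 digits → 88° and 46.59′; 88 + 46.59/60 = 88.776500
  N ⇒ keep positive
  Lon: degrees = first 3 digits = 51, minutes = 32.8451; 51 + 32.8451/60 = 51.547418
  hemisphere W, so the sign is −
Point 3:
  Latitude: 20.412′ = 0.340200°; total 64.340200
  S → negative
  Longitude: 0 + 32.31/60 = 0.538500
  E → positive
Point 4:
  φ: 33.7769′ = 0.562948°; total 29.562948
  hemisphere S, so the sign is −
  Longitude: 29.586′ = 0.493100°; total 128.493100
  hemisphere W, so the sign is −

1. -34.74019, -179.02593
2. 88.77650, -51.54742
3. -64.34020, 0.53850
4. -29.56295, -128.49310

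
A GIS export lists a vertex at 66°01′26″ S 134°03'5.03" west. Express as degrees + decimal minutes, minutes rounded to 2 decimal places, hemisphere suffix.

66° 1.43′ S, 134° 3.08′ W

φ: seconds/60 = 0.43333; minutes = 1 + 0.43333 = 1.4333
Lon: seconds/60 = 0.08383; minutes = 3 + 0.08383 = 3.0838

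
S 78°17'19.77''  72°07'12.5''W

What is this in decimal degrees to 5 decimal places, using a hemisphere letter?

78.28883° S, 72.12014° W

Lat: 78° + 17/60 + 19.77/3600 = 78 + 0.283333 + 0.005492 = 78.288825
Longitude: 7′ + 12.5″ = 7.20833′; 72 + 7.20833/60 = 72.120139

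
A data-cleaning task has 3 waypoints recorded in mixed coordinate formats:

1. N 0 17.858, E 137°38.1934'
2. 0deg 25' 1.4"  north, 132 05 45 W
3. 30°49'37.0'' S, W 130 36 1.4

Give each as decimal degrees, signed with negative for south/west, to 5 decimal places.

1. 0.29763, 137.63656
2. 0.41706, -132.09583
3. -30.82694, -130.60039

Point 1:
  Lat: 0 + 17.858/60 = 0.297633
  N → positive
  Longitude: 38.1934′ = 0.636557°; total 137.636557
  E → positive
Point 2:
  φ: 25′ + 1.4″ = 25.02333′; 0 + 25.02333/60 = 0.417056
  N ⇒ keep positive
  λ: 5′ + 45″ = 5.75000′; 132 + 5.75000/60 = 132.095833
  W → negative
Point 3:
  Lat: 30 + 49/60 + 37/3600 = 30.826944
  hemisphere S, so the sign is −
  Longitude: 130 + 36/60 + 1.4/3600 = 130.600389
  hemisphere W, so the sign is −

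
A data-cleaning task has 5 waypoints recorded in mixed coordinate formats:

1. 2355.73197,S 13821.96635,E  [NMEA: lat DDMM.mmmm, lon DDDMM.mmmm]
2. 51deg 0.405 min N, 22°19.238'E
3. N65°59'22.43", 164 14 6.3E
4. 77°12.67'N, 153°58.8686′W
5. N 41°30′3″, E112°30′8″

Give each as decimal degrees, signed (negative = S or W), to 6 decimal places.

Point 1:
  φ: degrees = first 2 digits = 23, minutes = 55.73197; 23 + 55.73197/60 = 23.9288662
  S ⇒ negate
  Lon: split at 3 digits → 138° and 21.96635′; 138 + 21.96635/60 = 138.3661058
  E → positive
Point 2:
  Lat: 51 + 0.405/60 = 51.0067500
  N → positive
  Lon: 19.238′ = 0.320633°; total 22.3206333
  E ⇒ keep positive
Point 3:
  Latitude: 65° + 59/60 + 22.43/3600 = 65 + 0.983333 + 0.006231 = 65.9895639
  N ⇒ keep positive
  λ: 164° + 14/60 + 6.3/3600 = 164 + 0.233333 + 0.001750 = 164.2350833
  E ⇒ keep positive
Point 4:
  Latitude: 77 + 12.67/60 = 77.2111667
  N → positive
  Lon: 153 + 58.8686/60 = 153.9811433
  W ⇒ negate
Point 5:
  Latitude: 41° + 30/60 + 3/3600 = 41 + 0.500000 + 0.000833 = 41.5008333
  N ⇒ keep positive
  Longitude: 112 + 30/60 + 8/3600 = 112.5022222
  E ⇒ keep positive

1. -23.928866, 138.366106
2. 51.006750, 22.320633
3. 65.989564, 164.235083
4. 77.211167, -153.981143
5. 41.500833, 112.502222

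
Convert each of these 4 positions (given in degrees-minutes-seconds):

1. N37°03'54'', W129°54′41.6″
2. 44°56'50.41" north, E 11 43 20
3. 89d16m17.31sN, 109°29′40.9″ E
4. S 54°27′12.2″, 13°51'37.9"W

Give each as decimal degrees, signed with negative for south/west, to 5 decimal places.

Point 1:
  Lat: 37 + 3/60 + 54/3600 = 37.065000
  N ⇒ keep positive
  λ: 54′ + 41.6″ = 54.69333′; 129 + 54.69333/60 = 129.911556
  W ⇒ negate
Point 2:
  Lat: 44° + 56/60 + 50.41/3600 = 44 + 0.933333 + 0.014003 = 44.947336
  N → positive
  Lon: 43′ + 20″ = 43.33333′; 11 + 43.33333/60 = 11.722222
  E → positive
Point 3:
  φ: 89° + 16/60 + 17.31/3600 = 89 + 0.266667 + 0.004808 = 89.271475
  N → positive
  λ: 29′ + 40.9″ = 29.68167′; 109 + 29.68167/60 = 109.494694
  E ⇒ keep positive
Point 4:
  φ: 54 + 27/60 + 12.2/3600 = 54.453389
  S ⇒ negate
  Longitude: 51′ + 37.9″ = 51.63167′; 13 + 51.63167/60 = 13.860528
  W → negative

1. 37.06500, -129.91156
2. 44.94734, 11.72222
3. 89.27148, 109.49469
4. -54.45339, -13.86053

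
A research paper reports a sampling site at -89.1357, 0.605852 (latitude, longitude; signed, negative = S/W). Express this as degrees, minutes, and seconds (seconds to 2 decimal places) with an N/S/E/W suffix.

Latitude is negative → S; |value| = 89.135700
φ: whole degrees 89; 8.14200′ → 8′ and 8.5200″
Lon: 0.605852 × 60 = 36.35112′ → 36′, remainder × 60 = 21.0672″

89°08′8.52″ S, 0°36′21.07″ E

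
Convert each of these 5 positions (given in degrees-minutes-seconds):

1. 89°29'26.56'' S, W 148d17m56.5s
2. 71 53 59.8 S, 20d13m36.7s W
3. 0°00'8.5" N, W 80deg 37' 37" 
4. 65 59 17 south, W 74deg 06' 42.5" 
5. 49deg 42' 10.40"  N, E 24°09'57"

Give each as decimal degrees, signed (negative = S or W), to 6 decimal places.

Point 1:
  Lat: 29′ + 26.56″ = 29.44267′; 89 + 29.44267/60 = 89.4907111
  S → negative
  Lon: 148° + 17/60 + 56.5/3600 = 148 + 0.283333 + 0.015694 = 148.2990278
  W → negative
Point 2:
  Lat: 71 + 53/60 + 59.8/3600 = 71.8999444
  S ⇒ negate
  Lon: 13′ + 36.7″ = 13.61167′; 20 + 13.61167/60 = 20.2268611
  hemisphere W, so the sign is −
Point 3:
  Latitude: 0 + 0/60 + 8.5/3600 = 0.0023611
  N ⇒ keep positive
  Lon: 37′ + 37″ = 37.61667′; 80 + 37.61667/60 = 80.6269444
  hemisphere W, so the sign is −
Point 4:
  Latitude: 65 + 59/60 + 17/3600 = 65.9880556
  S ⇒ negate
  λ: 6′ + 42.5″ = 6.70833′; 74 + 6.70833/60 = 74.1118056
  W ⇒ negate
Point 5:
  Lat: 42′ + 10.4″ = 42.17333′; 49 + 42.17333/60 = 49.7028889
  N → positive
  λ: 9′ + 57″ = 9.95000′; 24 + 9.95000/60 = 24.1658333
  E → positive

1. -89.490711, -148.299028
2. -71.899944, -20.226861
3. 0.002361, -80.626944
4. -65.988056, -74.111806
5. 49.702889, 24.165833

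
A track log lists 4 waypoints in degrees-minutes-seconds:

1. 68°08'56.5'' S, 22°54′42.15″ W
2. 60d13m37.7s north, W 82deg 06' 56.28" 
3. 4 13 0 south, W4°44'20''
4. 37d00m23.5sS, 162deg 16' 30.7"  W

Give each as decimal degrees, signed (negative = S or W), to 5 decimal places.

1. -68.14903, -22.91171
2. 60.22714, -82.11563
3. -4.21667, -4.73889
4. -37.00653, -162.27519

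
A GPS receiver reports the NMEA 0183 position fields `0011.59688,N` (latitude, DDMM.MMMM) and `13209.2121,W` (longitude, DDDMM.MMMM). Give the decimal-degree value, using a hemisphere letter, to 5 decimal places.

0.19328° N, 132.15354° W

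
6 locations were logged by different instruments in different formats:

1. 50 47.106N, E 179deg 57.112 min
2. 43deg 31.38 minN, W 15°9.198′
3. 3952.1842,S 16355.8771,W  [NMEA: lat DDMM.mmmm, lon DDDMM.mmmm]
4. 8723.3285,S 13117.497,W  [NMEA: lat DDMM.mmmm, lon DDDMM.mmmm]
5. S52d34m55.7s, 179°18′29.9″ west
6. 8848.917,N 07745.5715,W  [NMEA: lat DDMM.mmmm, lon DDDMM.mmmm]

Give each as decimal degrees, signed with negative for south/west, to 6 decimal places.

1. 50.785100, 179.951867
2. 43.523000, -15.153300
3. -39.869737, -163.931285
4. -87.388808, -131.291617
5. -52.582139, -179.308306
6. 88.815283, -77.759525

Point 1:
  Lat: 50 + 47.106/60 = 50.7851000
  N ⇒ keep positive
  λ: 179 + 57.112/60 = 179.9518667
  E ⇒ keep positive
Point 2:
  Lat: 43 + 31.38/60 = 43.5230000
  N → positive
  Lon: 15 + 9.198/60 = 15.1533000
  W ⇒ negate
Point 3:
  Latitude: degrees = first 2 digits = 39, minutes = 52.1842; 39 + 52.1842/60 = 39.8697367
  S ⇒ negate
  Lon: split at 3 digits → 163° and 55.8771′; 163 + 55.8771/60 = 163.9312850
  hemisphere W, so the sign is −
Point 4:
  φ: split at 2 digits → 87° and 23.3285′; 87 + 23.3285/60 = 87.3888083
  S → negative
  Lon: degrees = first 3 digits = 131, minutes = 17.497; 131 + 17.497/60 = 131.2916167
  hemisphere W, so the sign is −
Point 5:
  φ: 52° + 34/60 + 55.7/3600 = 52 + 0.566667 + 0.015472 = 52.5821389
  S ⇒ negate
  Longitude: 179° + 18/60 + 29.9/3600 = 179 + 0.300000 + 0.008306 = 179.3083056
  hemisphere W, so the sign is −
Point 6:
  Lat: degrees = first 2 digits = 88, minutes = 48.917; 88 + 48.917/60 = 88.8152833
  N ⇒ keep positive
  Lon: degrees = first 3 digits = 77, minutes = 45.5715; 77 + 45.5715/60 = 77.7595250
  W → negative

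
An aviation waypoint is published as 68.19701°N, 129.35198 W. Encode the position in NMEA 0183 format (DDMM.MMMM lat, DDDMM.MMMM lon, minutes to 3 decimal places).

6811.821,N / 12921.119,W

φ: minutes = (68.197010 − 68) × 60 = 11.82060
Lon: 129° + 0.351980 × 60 = 129° 21.11880′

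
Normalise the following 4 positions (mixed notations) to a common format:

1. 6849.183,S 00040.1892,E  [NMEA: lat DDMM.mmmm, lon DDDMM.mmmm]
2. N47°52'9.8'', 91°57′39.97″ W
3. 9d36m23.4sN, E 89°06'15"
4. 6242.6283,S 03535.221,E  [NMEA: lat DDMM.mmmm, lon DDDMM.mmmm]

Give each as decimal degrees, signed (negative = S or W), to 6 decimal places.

Point 1:
  Lat: split at 2 digits → 68° and 49.183′; 68 + 49.183/60 = 68.8197167
  hemisphere S, so the sign is −
  Longitude: split at 3 digits → 000° and 40.1892′; 0 + 40.1892/60 = 0.6698200
  E ⇒ keep positive
Point 2:
  Lat: 52′ + 9.8″ = 52.16333′; 47 + 52.16333/60 = 47.8693889
  N → positive
  Lon: 91 + 57/60 + 39.97/3600 = 91.9611028
  hemisphere W, so the sign is −
Point 3:
  Latitude: 36′ + 23.4″ = 36.39000′; 9 + 36.39000/60 = 9.6065000
  N → positive
  Lon: 6′ + 15″ = 6.25000′; 89 + 6.25000/60 = 89.1041667
  E → positive
Point 4:
  φ: degrees = first 2 digits = 62, minutes = 42.6283; 62 + 42.6283/60 = 62.7104717
  S ⇒ negate
  Lon: split at 3 digits → 035° and 35.221′; 35 + 35.221/60 = 35.5870167
  E → positive

1. -68.819717, 0.669820
2. 47.869389, -91.961103
3. 9.606500, 89.104167
4. -62.710472, 35.587017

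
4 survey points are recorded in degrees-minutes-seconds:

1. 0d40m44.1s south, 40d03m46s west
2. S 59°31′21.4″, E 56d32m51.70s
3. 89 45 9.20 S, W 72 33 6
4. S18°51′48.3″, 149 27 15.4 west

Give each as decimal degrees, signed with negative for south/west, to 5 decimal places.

1. -0.67892, -40.06278
2. -59.52261, 56.54769
3. -89.75256, -72.55167
4. -18.86342, -149.45428

Point 1:
  Lat: 0° + 40/60 + 44.1/3600 = 0 + 0.666667 + 0.012250 = 0.678917
  hemisphere S, so the sign is −
  λ: 40° + 3/60 + 46/3600 = 40 + 0.050000 + 0.012778 = 40.062778
  W ⇒ negate
Point 2:
  Lat: 59 + 31/60 + 21.4/3600 = 59.522611
  hemisphere S, so the sign is −
  Lon: 56 + 32/60 + 51.7/3600 = 56.547694
  E ⇒ keep positive
Point 3:
  Latitude: 89 + 45/60 + 9.2/3600 = 89.752556
  hemisphere S, so the sign is −
  λ: 72 + 33/60 + 6/3600 = 72.551667
  hemisphere W, so the sign is −
Point 4:
  Lat: 18° + 51/60 + 48.3/3600 = 18 + 0.850000 + 0.013417 = 18.863417
  hemisphere S, so the sign is −
  Lon: 149 + 27/60 + 15.4/3600 = 149.454278
  W ⇒ negate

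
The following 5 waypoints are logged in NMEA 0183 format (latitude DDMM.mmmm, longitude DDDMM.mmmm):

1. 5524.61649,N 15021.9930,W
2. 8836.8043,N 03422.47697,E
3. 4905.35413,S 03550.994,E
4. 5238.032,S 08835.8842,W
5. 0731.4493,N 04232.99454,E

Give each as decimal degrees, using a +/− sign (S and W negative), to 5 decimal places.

1. 55.41027, -150.36655
2. 88.61341, 34.37462
3. -49.08924, 35.84990
4. -52.63387, -88.59807
5. 7.52416, 42.54991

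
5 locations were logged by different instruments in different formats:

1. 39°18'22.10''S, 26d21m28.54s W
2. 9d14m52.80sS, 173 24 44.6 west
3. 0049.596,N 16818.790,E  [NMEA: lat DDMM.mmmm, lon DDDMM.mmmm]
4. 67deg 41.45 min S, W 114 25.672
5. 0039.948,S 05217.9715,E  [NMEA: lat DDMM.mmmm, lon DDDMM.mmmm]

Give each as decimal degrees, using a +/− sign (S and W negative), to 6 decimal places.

1. -39.306139, -26.357928
2. -9.248000, -173.412389
3. 0.826600, 168.313167
4. -67.690833, -114.427867
5. -0.665800, 52.299525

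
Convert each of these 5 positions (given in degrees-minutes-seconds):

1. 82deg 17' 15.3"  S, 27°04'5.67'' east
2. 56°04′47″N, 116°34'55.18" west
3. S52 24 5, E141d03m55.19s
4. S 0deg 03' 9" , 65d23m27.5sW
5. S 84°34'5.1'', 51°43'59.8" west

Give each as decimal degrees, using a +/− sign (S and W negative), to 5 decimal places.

Point 1:
  Latitude: 17′ + 15.3″ = 17.25500′; 82 + 17.25500/60 = 82.287583
  S → negative
  Longitude: 4′ + 5.67″ = 4.09450′; 27 + 4.09450/60 = 27.068242
  E ⇒ keep positive
Point 2:
  Lat: 4′ + 47″ = 4.78333′; 56 + 4.78333/60 = 56.079722
  N → positive
  λ: 34′ + 55.18″ = 34.91967′; 116 + 34.91967/60 = 116.581994
  hemisphere W, so the sign is −
Point 3:
  φ: 52° + 24/60 + 5/3600 = 52 + 0.400000 + 0.001389 = 52.401389
  S ⇒ negate
  Lon: 141° + 3/60 + 55.19/3600 = 141 + 0.050000 + 0.015331 = 141.065331
  E ⇒ keep positive
Point 4:
  φ: 0° + 3/60 + 9/3600 = 0 + 0.050000 + 0.002500 = 0.052500
  S ⇒ negate
  Lon: 65 + 23/60 + 27.5/3600 = 65.390972
  W → negative
Point 5:
  φ: 84° + 34/60 + 5.1/3600 = 84 + 0.566667 + 0.001417 = 84.568083
  hemisphere S, so the sign is −
  Longitude: 51 + 43/60 + 59.8/3600 = 51.733278
  W ⇒ negate

1. -82.28758, 27.06824
2. 56.07972, -116.58199
3. -52.40139, 141.06533
4. -0.05250, -65.39097
5. -84.56808, -51.73328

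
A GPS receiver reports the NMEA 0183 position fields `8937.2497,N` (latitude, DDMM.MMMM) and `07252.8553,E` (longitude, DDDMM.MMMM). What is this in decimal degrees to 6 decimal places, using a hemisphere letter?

89.620828° N, 72.880922° E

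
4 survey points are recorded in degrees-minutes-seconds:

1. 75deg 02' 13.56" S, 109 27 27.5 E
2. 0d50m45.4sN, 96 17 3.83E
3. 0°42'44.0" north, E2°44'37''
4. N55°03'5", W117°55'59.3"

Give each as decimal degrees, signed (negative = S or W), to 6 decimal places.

1. -75.037100, 109.457639
2. 0.845944, 96.284397
3. 0.712222, 2.743611
4. 55.051389, -117.933139

Point 1:
  Lat: 75 + 2/60 + 13.56/3600 = 75.0371000
  S → negative
  λ: 27′ + 27.5″ = 27.45833′; 109 + 27.45833/60 = 109.4576389
  E → positive
Point 2:
  Latitude: 50′ + 45.4″ = 50.75667′; 0 + 50.75667/60 = 0.8459444
  N → positive
  λ: 17′ + 3.83″ = 17.06383′; 96 + 17.06383/60 = 96.2843972
  E → positive
Point 3:
  Latitude: 42′ + 44″ = 42.73333′; 0 + 42.73333/60 = 0.7122222
  N → positive
  Longitude: 44′ + 37″ = 44.61667′; 2 + 44.61667/60 = 2.7436111
  E ⇒ keep positive
Point 4:
  Lat: 3′ + 5″ = 3.08333′; 55 + 3.08333/60 = 55.0513889
  N ⇒ keep positive
  Longitude: 117 + 55/60 + 59.3/3600 = 117.9331389
  W → negative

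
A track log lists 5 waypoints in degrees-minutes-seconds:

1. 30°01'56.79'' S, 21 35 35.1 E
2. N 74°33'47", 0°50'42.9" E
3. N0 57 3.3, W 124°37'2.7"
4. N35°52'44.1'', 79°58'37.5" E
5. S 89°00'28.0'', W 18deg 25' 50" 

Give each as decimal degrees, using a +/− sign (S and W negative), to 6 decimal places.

1. -30.032442, 21.593083
2. 74.563056, 0.845250
3. 0.950917, -124.617417
4. 35.878917, 79.977083
5. -89.007778, -18.430556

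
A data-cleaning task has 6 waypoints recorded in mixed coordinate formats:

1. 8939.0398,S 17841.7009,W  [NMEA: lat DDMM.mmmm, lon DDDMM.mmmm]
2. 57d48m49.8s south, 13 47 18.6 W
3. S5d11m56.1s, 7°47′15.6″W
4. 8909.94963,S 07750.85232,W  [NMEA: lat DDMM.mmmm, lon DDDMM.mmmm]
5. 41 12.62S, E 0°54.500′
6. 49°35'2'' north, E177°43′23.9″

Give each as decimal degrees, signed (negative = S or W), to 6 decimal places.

1. -89.650663, -178.695015
2. -57.813833, -13.788500
3. -5.198917, -7.787667
4. -89.165827, -77.847539
5. -41.210333, 0.908333
6. 49.583889, 177.723306

Point 1:
  Lat: degrees = first 2 digits = 89, minutes = 39.0398; 89 + 39.0398/60 = 89.6506633
  S ⇒ negate
  λ: split at 3 digits → 178° and 41.7009′; 178 + 41.7009/60 = 178.6950150
  W ⇒ negate
Point 2:
  φ: 57 + 48/60 + 49.8/3600 = 57.8138333
  hemisphere S, so the sign is −
  Lon: 13° + 47/60 + 18.6/3600 = 13 + 0.783333 + 0.005167 = 13.7885000
  hemisphere W, so the sign is −
Point 3:
  Latitude: 5 + 11/60 + 56.1/3600 = 5.1989167
  S ⇒ negate
  Lon: 7° + 47/60 + 15.6/3600 = 7 + 0.783333 + 0.004333 = 7.7876667
  W ⇒ negate
Point 4:
  Lat: split at 2 digits → 89° and 9.94963′; 89 + 9.94963/60 = 89.1658272
  S ⇒ negate
  λ: degrees = first 3 digits = 77, minutes = 50.85232; 77 + 50.85232/60 = 77.8475387
  hemisphere W, so the sign is −
Point 5:
  φ: 12.62′ = 0.210333°; total 41.2103333
  S → negative
  Longitude: 54.5′ = 0.908333°; total 0.9083333
  E ⇒ keep positive
Point 6:
  φ: 49° + 35/60 + 2/3600 = 49 + 0.583333 + 0.000556 = 49.5838889
  N → positive
  λ: 177° + 43/60 + 23.9/3600 = 177 + 0.716667 + 0.006639 = 177.7233056
  E → positive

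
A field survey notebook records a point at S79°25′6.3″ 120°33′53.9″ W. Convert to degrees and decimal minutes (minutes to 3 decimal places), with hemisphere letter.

Lat: 25 + 6.3/60 = 25.10500′
λ: 33 + 53.9/60 = 33.89833′

79° 25.105′ S, 120° 33.898′ W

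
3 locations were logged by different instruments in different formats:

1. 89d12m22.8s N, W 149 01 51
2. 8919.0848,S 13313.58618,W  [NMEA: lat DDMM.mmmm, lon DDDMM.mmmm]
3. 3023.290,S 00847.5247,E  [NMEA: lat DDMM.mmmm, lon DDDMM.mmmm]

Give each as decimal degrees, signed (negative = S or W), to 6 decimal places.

1. 89.206333, -149.030833
2. -89.318080, -133.226436
3. -30.388167, 8.792078

Point 1:
  Latitude: 12′ + 22.8″ = 12.38000′; 89 + 12.38000/60 = 89.2063333
  N → positive
  Longitude: 1′ + 51″ = 1.85000′; 149 + 1.85000/60 = 149.0308333
  W ⇒ negate
Point 2:
  φ: split at 2 digits → 89° and 19.0848′; 89 + 19.0848/60 = 89.3180800
  S ⇒ negate
  Lon: split at 3 digits → 133° and 13.58618′; 133 + 13.58618/60 = 133.2264363
  W → negative
Point 3:
  φ: degrees = first 2 digits = 30, minutes = 23.29; 30 + 23.29/60 = 30.3881667
  hemisphere S, so the sign is −
  Lon: split at 3 digits → 008° and 47.5247′; 8 + 47.5247/60 = 8.7920783
  E → positive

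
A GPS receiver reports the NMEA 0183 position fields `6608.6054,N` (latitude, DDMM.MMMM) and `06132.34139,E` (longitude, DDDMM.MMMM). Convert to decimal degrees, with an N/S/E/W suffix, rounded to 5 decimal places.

66.14342° N, 61.53902° E

Latitude: degrees = first 2 digits = 66, minutes = 8.6054; 66 + 8.6054/60 = 66.143423
λ: split at 3 digits → 061° and 32.34139′; 61 + 32.34139/60 = 61.539023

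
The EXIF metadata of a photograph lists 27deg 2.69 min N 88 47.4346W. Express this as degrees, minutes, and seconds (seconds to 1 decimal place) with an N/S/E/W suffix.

27°02′41.4″ N, 88°47′26.1″ W

Lat: 2.69000′ → 2′ and 0.69000 × 60 = 41.400″
Lon: fractional minutes 0.43460 × 60 = 26.076″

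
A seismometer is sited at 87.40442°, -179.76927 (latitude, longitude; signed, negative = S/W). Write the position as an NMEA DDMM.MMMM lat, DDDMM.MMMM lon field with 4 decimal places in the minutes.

Lat: fractional part 0.404420 → 24.265200 minutes
Longitude is negative → W; |value| = 179.769270
Longitude: minutes = (179.769270 − 179) × 60 = 46.156200

8724.2652,N / 17946.1562,W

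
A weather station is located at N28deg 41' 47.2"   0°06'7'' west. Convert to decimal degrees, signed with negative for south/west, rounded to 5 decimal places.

φ: 28 + 41/60 + 47.2/3600 = 28.696444
N → positive
Longitude: 0 + 6/60 + 7/3600 = 0.101944
W ⇒ negate

28.69644, -0.10194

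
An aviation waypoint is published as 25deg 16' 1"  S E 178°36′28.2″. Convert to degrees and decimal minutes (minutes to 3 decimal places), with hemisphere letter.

25° 16.017′ S, 178° 36.470′ E

φ: 16 + 1/60 = 16.01667′
Lon: 36 + 28.2/60 = 36.47000′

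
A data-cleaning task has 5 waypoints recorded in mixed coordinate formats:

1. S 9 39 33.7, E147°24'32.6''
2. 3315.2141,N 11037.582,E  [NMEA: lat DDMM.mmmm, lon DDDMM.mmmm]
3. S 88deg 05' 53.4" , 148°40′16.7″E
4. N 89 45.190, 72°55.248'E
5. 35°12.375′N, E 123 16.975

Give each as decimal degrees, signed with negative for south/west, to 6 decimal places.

Point 1:
  φ: 39′ + 33.7″ = 39.56167′; 9 + 39.56167/60 = 9.6593611
  S ⇒ negate
  Lon: 147 + 24/60 + 32.6/3600 = 147.4090556
  E ⇒ keep positive
Point 2:
  φ: degrees = first 2 digits = 33, minutes = 15.2141; 33 + 15.2141/60 = 33.2535683
  N ⇒ keep positive
  λ: degrees = first 3 digits = 110, minutes = 37.582; 110 + 37.582/60 = 110.6263667
  E ⇒ keep positive
Point 3:
  Latitude: 88° + 5/60 + 53.4/3600 = 88 + 0.083333 + 0.014833 = 88.0981667
  S → negative
  λ: 148° + 40/60 + 16.7/3600 = 148 + 0.666667 + 0.004639 = 148.6713056
  E → positive
Point 4:
  Latitude: 89 + 45.19/60 = 89.7531667
  N → positive
  λ: 72 + 55.248/60 = 72.9208000
  E ⇒ keep positive
Point 5:
  Lat: 12.375′ = 0.206250°; total 35.2062500
  N → positive
  λ: 16.975′ = 0.282917°; total 123.2829167
  E → positive

1. -9.659361, 147.409056
2. 33.253568, 110.626367
3. -88.098167, 148.671306
4. 89.753167, 72.920800
5. 35.206250, 123.282917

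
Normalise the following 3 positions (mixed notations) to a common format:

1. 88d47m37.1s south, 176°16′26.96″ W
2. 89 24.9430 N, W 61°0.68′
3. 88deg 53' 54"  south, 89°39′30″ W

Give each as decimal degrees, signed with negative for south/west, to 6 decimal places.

1. -88.793639, -176.274156
2. 89.415717, -61.011333
3. -88.898333, -89.658333

Point 1:
  φ: 47′ + 37.1″ = 47.61833′; 88 + 47.61833/60 = 88.7936389
  S ⇒ negate
  λ: 16′ + 26.96″ = 16.44933′; 176 + 16.44933/60 = 176.2741556
  W ⇒ negate
Point 2:
  φ: 24.943′ = 0.415717°; total 89.4157167
  N ⇒ keep positive
  Longitude: 0.68′ = 0.011333°; total 61.0113333
  W → negative
Point 3:
  Lat: 53′ + 54″ = 53.90000′; 88 + 53.90000/60 = 88.8983333
  S → negative
  Longitude: 89° + 39/60 + 30/3600 = 89 + 0.650000 + 0.008333 = 89.6583333
  W ⇒ negate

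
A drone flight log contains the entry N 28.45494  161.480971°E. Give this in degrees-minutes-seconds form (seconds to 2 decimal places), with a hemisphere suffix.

28°27′17.78″ N, 161°28′51.50″ E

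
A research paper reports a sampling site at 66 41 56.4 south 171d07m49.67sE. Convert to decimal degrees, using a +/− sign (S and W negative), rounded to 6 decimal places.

-66.699000, 171.130464

Lat: 66° + 41/60 + 56.4/3600 = 66 + 0.683333 + 0.015667 = 66.6990000
hemisphere S, so the sign is −
λ: 171 + 7/60 + 49.67/3600 = 171.1304639
E → positive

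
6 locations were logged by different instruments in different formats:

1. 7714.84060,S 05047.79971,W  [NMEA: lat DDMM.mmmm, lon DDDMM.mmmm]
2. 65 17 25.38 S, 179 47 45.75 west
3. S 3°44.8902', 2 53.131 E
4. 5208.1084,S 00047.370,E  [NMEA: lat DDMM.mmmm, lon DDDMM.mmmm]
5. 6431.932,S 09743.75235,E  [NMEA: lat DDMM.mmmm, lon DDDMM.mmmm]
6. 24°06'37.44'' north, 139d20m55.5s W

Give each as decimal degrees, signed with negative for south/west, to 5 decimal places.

1. -77.24734, -50.79666
2. -65.29038, -179.79604
3. -3.74817, 2.88552
4. -52.13514, 0.78950
5. -64.53220, 97.72921
6. 24.11040, -139.34875

Point 1:
  Latitude: degrees = first 2 digits = 77, minutes = 14.8406; 77 + 14.8406/60 = 77.247343
  S ⇒ negate
  λ: degrees = first 3 digits = 50, minutes = 47.79971; 50 + 47.79971/60 = 50.796662
  hemisphere W, so the sign is −
Point 2:
  Lat: 65 + 17/60 + 25.38/3600 = 65.290383
  S ⇒ negate
  λ: 179 + 47/60 + 45.75/3600 = 179.796042
  hemisphere W, so the sign is −
Point 3:
  Lat: 3 + 44.8902/60 = 3.748170
  hemisphere S, so the sign is −
  Longitude: 2 + 53.131/60 = 2.885517
  E ⇒ keep positive
Point 4:
  Lat: split at 2 digits → 52° and 8.1084′; 52 + 8.1084/60 = 52.135140
  hemisphere S, so the sign is −
  Longitude: degrees = first 3 digits = 0, minutes = 47.37; 0 + 47.37/60 = 0.789500
  E ⇒ keep positive
Point 5:
  Latitude: degrees = first 2 digits = 64, minutes = 31.932; 64 + 31.932/60 = 64.532200
  S ⇒ negate
  Longitude: split at 3 digits → 097° and 43.75235′; 97 + 43.75235/60 = 97.729206
  E → positive
Point 6:
  φ: 24 + 6/60 + 37.44/3600 = 24.110400
  N → positive
  Lon: 20′ + 55.5″ = 20.92500′; 139 + 20.92500/60 = 139.348750
  W → negative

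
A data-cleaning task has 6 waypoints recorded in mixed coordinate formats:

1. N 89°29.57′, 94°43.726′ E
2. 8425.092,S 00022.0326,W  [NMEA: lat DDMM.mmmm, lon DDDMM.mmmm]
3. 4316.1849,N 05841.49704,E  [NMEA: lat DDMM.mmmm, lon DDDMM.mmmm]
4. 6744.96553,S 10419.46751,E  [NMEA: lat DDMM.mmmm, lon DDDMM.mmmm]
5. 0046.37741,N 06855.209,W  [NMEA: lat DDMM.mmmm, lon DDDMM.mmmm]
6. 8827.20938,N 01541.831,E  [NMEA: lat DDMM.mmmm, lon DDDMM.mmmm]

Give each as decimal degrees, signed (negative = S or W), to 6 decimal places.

Point 1:
  φ: 89 + 29.57/60 = 89.4928333
  N → positive
  Longitude: 43.726′ = 0.728767°; total 94.7287667
  E ⇒ keep positive
Point 2:
  Latitude: split at 2 digits → 84° and 25.092′; 84 + 25.092/60 = 84.4182000
  S → negative
  Lon: degrees = first 3 digits = 0, minutes = 22.0326; 0 + 22.0326/60 = 0.3672100
  W → negative
Point 3:
  Latitude: degrees = first 2 digits = 43, minutes = 16.1849; 43 + 16.1849/60 = 43.2697483
  N → positive
  λ: degrees = first 3 digits = 58, minutes = 41.49704; 58 + 41.49704/60 = 58.6916173
  E ⇒ keep positive
Point 4:
  Latitude: degrees = first 2 digits = 67, minutes = 44.96553; 67 + 44.96553/60 = 67.7494255
  S ⇒ negate
  Longitude: degrees = first 3 digits = 104, minutes = 19.46751; 104 + 19.46751/60 = 104.3244585
  E → positive
Point 5:
  Lat: degrees = first 2 digits = 0, minutes = 46.37741; 0 + 46.37741/60 = 0.7729568
  N ⇒ keep positive
  λ: degrees = first 3 digits = 68, minutes = 55.209; 68 + 55.209/60 = 68.9201500
  hemisphere W, so the sign is −
Point 6:
  Latitude: split at 2 digits → 88° and 27.20938′; 88 + 27.20938/60 = 88.4534897
  N ⇒ keep positive
  λ: degrees = first 3 digits = 15, minutes = 41.831; 15 + 41.831/60 = 15.6971833
  E → positive

1. 89.492833, 94.728767
2. -84.418200, -0.367210
3. 43.269748, 58.691617
4. -67.749426, 104.324459
5. 0.772957, -68.920150
6. 88.453490, 15.697183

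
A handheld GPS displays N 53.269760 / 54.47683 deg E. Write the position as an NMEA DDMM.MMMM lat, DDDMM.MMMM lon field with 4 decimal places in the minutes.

Latitude: 53° + 0.269760 × 60 = 53° 16.185600′
Longitude: fractional part 0.476830 → 28.609800 minutes

5316.1856,N / 05428.6098,E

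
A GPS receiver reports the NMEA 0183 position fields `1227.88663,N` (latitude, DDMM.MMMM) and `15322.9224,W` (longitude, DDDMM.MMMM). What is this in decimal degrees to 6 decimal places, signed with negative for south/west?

12.464777, -153.382040

φ: split at 2 digits → 12° and 27.88663′; 12 + 27.88663/60 = 12.4647772
N ⇒ keep positive
Longitude: split at 3 digits → 153° and 22.9224′; 153 + 22.9224/60 = 153.3820400
hemisphere W, so the sign is −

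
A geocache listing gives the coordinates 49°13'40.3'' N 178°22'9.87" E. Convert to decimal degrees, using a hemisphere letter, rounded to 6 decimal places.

49.227861° N, 178.369408° E

φ: 13′ + 40.3″ = 13.67167′; 49 + 13.67167/60 = 49.2278611
λ: 178 + 22/60 + 9.87/3600 = 178.3694083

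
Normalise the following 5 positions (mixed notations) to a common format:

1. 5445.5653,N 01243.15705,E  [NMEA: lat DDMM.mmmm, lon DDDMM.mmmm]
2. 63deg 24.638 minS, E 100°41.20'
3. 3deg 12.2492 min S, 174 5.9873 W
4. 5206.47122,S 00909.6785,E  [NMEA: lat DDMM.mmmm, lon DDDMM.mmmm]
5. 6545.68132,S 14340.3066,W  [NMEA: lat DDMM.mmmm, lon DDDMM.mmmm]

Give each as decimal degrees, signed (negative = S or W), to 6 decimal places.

1. 54.759422, 12.719284
2. -63.410633, 100.686667
3. -3.204153, -174.099788
4. -52.107854, 9.161308
5. -65.761355, -143.671777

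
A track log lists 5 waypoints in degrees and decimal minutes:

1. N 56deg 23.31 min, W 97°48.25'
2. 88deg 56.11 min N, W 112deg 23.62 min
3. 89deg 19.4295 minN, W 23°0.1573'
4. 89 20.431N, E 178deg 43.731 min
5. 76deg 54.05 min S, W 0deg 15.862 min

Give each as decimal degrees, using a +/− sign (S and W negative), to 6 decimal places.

Point 1:
  Latitude: 56 + 23.31/60 = 56.3885000
  N → positive
  Longitude: 97 + 48.25/60 = 97.8041667
  W ⇒ negate
Point 2:
  Lat: 88 + 56.11/60 = 88.9351667
  N ⇒ keep positive
  Lon: 112 + 23.62/60 = 112.3936667
  W ⇒ negate
Point 3:
  Lat: 19.4295′ = 0.323825°; total 89.3238250
  N ⇒ keep positive
  Lon: 0.1573′ = 0.002622°; total 23.0026217
  hemisphere W, so the sign is −
Point 4:
  φ: 20.431′ = 0.340517°; total 89.3405167
  N ⇒ keep positive
  Lon: 178 + 43.731/60 = 178.7288500
  E → positive
Point 5:
  Latitude: 54.05′ = 0.900833°; total 76.9008333
  hemisphere S, so the sign is −
  Longitude: 15.862′ = 0.264367°; total 0.2643667
  W ⇒ negate

1. 56.388500, -97.804167
2. 88.935167, -112.393667
3. 89.323825, -23.002622
4. 89.340517, 178.728850
5. -76.900833, -0.264367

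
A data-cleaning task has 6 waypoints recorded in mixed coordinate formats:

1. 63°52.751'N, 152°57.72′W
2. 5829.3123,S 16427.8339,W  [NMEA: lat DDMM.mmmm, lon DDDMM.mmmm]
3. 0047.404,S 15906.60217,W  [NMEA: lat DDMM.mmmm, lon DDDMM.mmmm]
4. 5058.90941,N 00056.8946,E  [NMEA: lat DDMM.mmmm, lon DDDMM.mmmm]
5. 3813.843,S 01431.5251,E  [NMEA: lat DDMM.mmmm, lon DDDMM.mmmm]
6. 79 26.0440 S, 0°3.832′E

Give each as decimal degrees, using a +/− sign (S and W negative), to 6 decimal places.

Point 1:
  Lat: 52.751′ = 0.879183°; total 63.8791833
  N → positive
  Lon: 152 + 57.72/60 = 152.9620000
  W → negative
Point 2:
  Lat: degrees = first 2 digits = 58, minutes = 29.3123; 58 + 29.3123/60 = 58.4885383
  S ⇒ negate
  λ: degrees = first 3 digits = 164, minutes = 27.8339; 164 + 27.8339/60 = 164.4638983
  W ⇒ negate
Point 3:
  φ: split at 2 digits → 00° and 47.404′; 0 + 47.404/60 = 0.7900667
  S → negative
  Lon: degrees = first 3 digits = 159, minutes = 6.60217; 159 + 6.60217/60 = 159.1100362
  hemisphere W, so the sign is −
Point 4:
  φ: degrees = first 2 digits = 50, minutes = 58.90941; 50 + 58.90941/60 = 50.9818235
  N ⇒ keep positive
  λ: degrees = first 3 digits = 0, minutes = 56.8946; 0 + 56.8946/60 = 0.9482433
  E ⇒ keep positive
Point 5:
  φ: split at 2 digits → 38° and 13.843′; 38 + 13.843/60 = 38.2307167
  S → negative
  λ: degrees = first 3 digits = 14, minutes = 31.5251; 14 + 31.5251/60 = 14.5254183
  E ⇒ keep positive
Point 6:
  Latitude: 26.044′ = 0.434067°; total 79.4340667
  S → negative
  λ: 3.832′ = 0.063867°; total 0.0638667
  E → positive

1. 63.879183, -152.962000
2. -58.488538, -164.463898
3. -0.790067, -159.110036
4. 50.981824, 0.948243
5. -38.230717, 14.525418
6. -79.434067, 0.063867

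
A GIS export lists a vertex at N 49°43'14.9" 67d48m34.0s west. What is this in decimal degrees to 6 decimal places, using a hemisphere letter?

Latitude: 49 + 43/60 + 14.9/3600 = 49.7208056
Lon: 48′ + 34″ = 48.56667′; 67 + 48.56667/60 = 67.8094444

49.720806° N, 67.809444° W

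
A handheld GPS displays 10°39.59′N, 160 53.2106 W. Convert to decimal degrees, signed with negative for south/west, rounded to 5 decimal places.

10.65983, -160.88684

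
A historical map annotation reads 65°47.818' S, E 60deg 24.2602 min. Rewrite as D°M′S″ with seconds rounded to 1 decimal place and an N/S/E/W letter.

65°47′49.1″ S, 60°24′15.6″ E

φ: 47.81800′ → 47′ and 0.81800 × 60 = 49.080″
λ: 24.26020′ → 24′ and 0.26020 × 60 = 15.612″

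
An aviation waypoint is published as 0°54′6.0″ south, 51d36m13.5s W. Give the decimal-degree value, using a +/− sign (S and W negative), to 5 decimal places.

-0.90167, -51.60375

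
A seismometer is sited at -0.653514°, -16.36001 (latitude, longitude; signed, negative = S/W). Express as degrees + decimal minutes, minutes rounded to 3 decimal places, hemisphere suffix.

0° 39.211′ S, 16° 21.601′ W

Latitude is negative → S; |value| = 0.653514
Latitude: minutes = (0.653514 − 0) × 60 = 39.21084
Longitude is negative → W; |value| = 16.360010
λ: 16° + 0.360010 × 60 = 16° 21.60060′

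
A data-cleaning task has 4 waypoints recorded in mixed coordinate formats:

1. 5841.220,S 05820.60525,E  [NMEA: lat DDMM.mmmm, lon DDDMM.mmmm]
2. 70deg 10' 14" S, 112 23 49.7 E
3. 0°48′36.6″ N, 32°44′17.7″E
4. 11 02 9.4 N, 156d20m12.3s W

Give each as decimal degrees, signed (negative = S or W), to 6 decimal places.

1. -58.687000, 58.343421
2. -70.170556, 112.397139
3. 0.810167, 32.738250
4. 11.035944, -156.336750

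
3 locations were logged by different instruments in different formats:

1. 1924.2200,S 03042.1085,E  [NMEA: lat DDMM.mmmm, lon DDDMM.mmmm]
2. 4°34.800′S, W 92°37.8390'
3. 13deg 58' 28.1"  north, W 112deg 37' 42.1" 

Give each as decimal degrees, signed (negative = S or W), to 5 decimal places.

Point 1:
  Latitude: split at 2 digits → 19° and 24.22′; 19 + 24.22/60 = 19.403667
  hemisphere S, so the sign is −
  Longitude: degrees = first 3 digits = 30, minutes = 42.1085; 30 + 42.1085/60 = 30.701808
  E ⇒ keep positive
Point 2:
  Lat: 4 + 34.8/60 = 4.580000
  S → negative
  λ: 92 + 37.839/60 = 92.630650
  hemisphere W, so the sign is −
Point 3:
  Lat: 58′ + 28.1″ = 58.46833′; 13 + 58.46833/60 = 13.974472
  N → positive
  Lon: 112° + 37/60 + 42.1/3600 = 112 + 0.616667 + 0.011694 = 112.628361
  W → negative

1. -19.40367, 30.70181
2. -4.58000, -92.63065
3. 13.97447, -112.62836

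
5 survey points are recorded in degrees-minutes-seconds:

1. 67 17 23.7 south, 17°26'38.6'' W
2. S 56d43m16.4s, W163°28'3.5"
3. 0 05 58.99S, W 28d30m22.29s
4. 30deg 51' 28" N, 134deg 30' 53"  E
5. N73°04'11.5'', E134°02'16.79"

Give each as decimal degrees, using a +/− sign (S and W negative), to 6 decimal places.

Point 1:
  Latitude: 17′ + 23.7″ = 17.39500′; 67 + 17.39500/60 = 67.2899167
  S ⇒ negate
  Lon: 26′ + 38.6″ = 26.64333′; 17 + 26.64333/60 = 17.4440556
  W ⇒ negate
Point 2:
  Lat: 43′ + 16.4″ = 43.27333′; 56 + 43.27333/60 = 56.7212222
  S ⇒ negate
  Lon: 28′ + 3.5″ = 28.05833′; 163 + 28.05833/60 = 163.4676389
  W ⇒ negate
Point 3:
  φ: 0° + 5/60 + 58.99/3600 = 0 + 0.083333 + 0.016386 = 0.0997194
  hemisphere S, so the sign is −
  Longitude: 28° + 30/60 + 22.29/3600 = 28 + 0.500000 + 0.006192 = 28.5061917
  W → negative
Point 4:
  Latitude: 30° + 51/60 + 28/3600 = 30 + 0.850000 + 0.007778 = 30.8577778
  N ⇒ keep positive
  Longitude: 134 + 30/60 + 53/3600 = 134.5147222
  E ⇒ keep positive
Point 5:
  Latitude: 73 + 4/60 + 11.5/3600 = 73.0698611
  N ⇒ keep positive
  Lon: 134° + 2/60 + 16.79/3600 = 134 + 0.033333 + 0.004664 = 134.0379972
  E → positive

1. -67.289917, -17.444056
2. -56.721222, -163.467639
3. -0.099719, -28.506192
4. 30.857778, 134.514722
5. 73.069861, 134.037997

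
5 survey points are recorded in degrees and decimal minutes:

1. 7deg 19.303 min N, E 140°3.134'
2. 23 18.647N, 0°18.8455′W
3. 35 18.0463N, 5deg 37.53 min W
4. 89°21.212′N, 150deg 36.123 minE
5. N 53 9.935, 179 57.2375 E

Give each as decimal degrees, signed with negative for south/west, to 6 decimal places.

1. 7.321717, 140.052233
2. 23.310783, -0.314092
3. 35.300772, -5.625500
4. 89.353533, 150.602050
5. 53.165583, 179.953958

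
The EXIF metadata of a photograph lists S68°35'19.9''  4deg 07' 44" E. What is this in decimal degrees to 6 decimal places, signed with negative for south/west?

Latitude: 35′ + 19.9″ = 35.33167′; 68 + 35.33167/60 = 68.5888611
S ⇒ negate
Lon: 7′ + 44″ = 7.73333′; 4 + 7.73333/60 = 4.1288889
E ⇒ keep positive

-68.588861, 4.128889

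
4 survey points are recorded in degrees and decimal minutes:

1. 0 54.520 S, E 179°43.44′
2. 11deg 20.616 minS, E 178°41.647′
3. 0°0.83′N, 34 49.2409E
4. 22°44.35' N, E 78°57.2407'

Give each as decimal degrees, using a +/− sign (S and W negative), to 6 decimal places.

Point 1:
  Lat: 0 + 54.52/60 = 0.9086667
  hemisphere S, so the sign is −
  Lon: 179 + 43.44/60 = 179.7240000
  E → positive
Point 2:
  Latitude: 20.616′ = 0.343600°; total 11.3436000
  S ⇒ negate
  Longitude: 178 + 41.647/60 = 178.6941167
  E → positive
Point 3:
  φ: 0 + 0.83/60 = 0.0138333
  N ⇒ keep positive
  λ: 34 + 49.2409/60 = 34.8206817
  E ⇒ keep positive
Point 4:
  φ: 22 + 44.35/60 = 22.7391667
  N → positive
  Longitude: 57.2407′ = 0.954012°; total 78.9540117
  E ⇒ keep positive

1. -0.908667, 179.724000
2. -11.343600, 178.694117
3. 0.013833, 34.820682
4. 22.739167, 78.954012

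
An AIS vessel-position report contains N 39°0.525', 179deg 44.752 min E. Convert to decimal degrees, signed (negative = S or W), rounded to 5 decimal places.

φ: 39 + 0.525/60 = 39.008750
N ⇒ keep positive
λ: 179 + 44.752/60 = 179.745867
E → positive

39.00875, 179.74587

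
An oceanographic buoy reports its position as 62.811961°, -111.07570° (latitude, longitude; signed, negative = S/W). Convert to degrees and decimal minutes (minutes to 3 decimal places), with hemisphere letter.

62° 48.718′ N, 111° 4.542′ W

φ: 62° + 0.811961 × 60 = 62° 48.71766′
Longitude is negative → W; |value| = 111.075700
λ: fractional part 0.075700 → 4.54200 minutes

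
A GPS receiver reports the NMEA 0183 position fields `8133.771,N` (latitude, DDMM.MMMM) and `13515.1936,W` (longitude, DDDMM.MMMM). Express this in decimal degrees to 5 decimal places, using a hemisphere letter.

Lat: degrees = first 2 digits = 81, minutes = 33.771; 81 + 33.771/60 = 81.562850
Lon: split at 3 digits → 135° and 15.1936′; 135 + 15.1936/60 = 135.253227

81.56285° N, 135.25323° W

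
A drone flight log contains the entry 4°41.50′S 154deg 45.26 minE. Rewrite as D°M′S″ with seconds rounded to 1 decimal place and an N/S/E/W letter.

Lat: fractional minutes 0.50000 × 60 = 30.000″
Longitude: fractional minutes 0.26000 × 60 = 15.600″

4°41′30.0″ S, 154°45′15.6″ E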